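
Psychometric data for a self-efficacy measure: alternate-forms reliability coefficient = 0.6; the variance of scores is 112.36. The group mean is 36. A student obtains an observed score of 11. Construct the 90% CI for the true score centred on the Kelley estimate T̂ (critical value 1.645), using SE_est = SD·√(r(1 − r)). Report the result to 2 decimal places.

[12.46, 29.54]

σ = 112.36^(1/2) = 10.6000
T̂ = 0.6000(11) + 0.4000(36) ≈ 21.0000
SE_est = SD × √(r(1 − r)) = 10.6000 × √0.2400 ≈ 10.6000 × 0.4899 ≈ 5.1929
90% CI: 21.0000 ± 8.5424 ≈ (12.4576, 29.5424)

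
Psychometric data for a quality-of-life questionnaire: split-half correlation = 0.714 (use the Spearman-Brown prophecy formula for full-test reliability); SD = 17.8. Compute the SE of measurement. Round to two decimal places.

Full-length reliability (Spearman-Brown) = 2(0.714)/(1+0.714) ≃ 0.833
The standard error of measurement is 17.800*√(1 − 0.833) ≃ 17.800*0.408 ≃ 7.271.

7.27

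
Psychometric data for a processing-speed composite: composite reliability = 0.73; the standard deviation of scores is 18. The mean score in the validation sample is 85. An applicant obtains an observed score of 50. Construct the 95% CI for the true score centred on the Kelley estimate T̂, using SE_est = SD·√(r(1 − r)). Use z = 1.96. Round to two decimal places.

[43.79, 75.11]

Estimated true score = 0.7300·50 + (1 − 0.7300)·85 ≃ 59.4500
SE_est = SD · √(r(1 − r)) = 18.0000 · √0.1971 ≃ 18.0000 · 0.4440 ≃ 7.9913
95% CI: 59.4500 ± 15.6629 ≃ (43.7871, 75.1129)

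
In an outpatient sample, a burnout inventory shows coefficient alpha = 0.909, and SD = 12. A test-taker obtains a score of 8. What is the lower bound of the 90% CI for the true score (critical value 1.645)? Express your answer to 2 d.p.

2.05

SEM = 12.00000×√(1 − 0.90900) ≈ 3.61994
1.645 × SEM ≈ 5.95481
Lower bound: 8 − 5.95481 = 2.04519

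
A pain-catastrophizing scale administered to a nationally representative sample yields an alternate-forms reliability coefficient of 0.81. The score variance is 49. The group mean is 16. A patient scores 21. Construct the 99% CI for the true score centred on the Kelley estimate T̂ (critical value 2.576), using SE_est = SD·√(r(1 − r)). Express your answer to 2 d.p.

SD = √49 = 7.000
T̂ = r·X + (1 − r)·M = 0.810·21 + 0.190·16 = 17.010 + 3.040 ≈ 20.050
SE_est = 7.000·√[r(1 − r)] ≈ 2.746
CI = 20.050 ± 2.576 · 2.746 → [12.976, 27.124]

[12.98, 27.12]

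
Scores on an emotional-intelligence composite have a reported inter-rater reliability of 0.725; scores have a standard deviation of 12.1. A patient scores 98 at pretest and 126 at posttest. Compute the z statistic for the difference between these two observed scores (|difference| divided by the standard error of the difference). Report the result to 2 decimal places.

SEM = 12.10000 × √(1 − 0.72500) = 12.10000 × √0.27500 ≈ 12.10000 × 0.52440 ≈ 6.34529
SE_diff = SEM × √2 ≈ 6.34529 × 1.41421 ≈ 8.97360
z = |98 − 126| / 8.97360 = 28 / 8.97360 ≈ 3.12026

3.12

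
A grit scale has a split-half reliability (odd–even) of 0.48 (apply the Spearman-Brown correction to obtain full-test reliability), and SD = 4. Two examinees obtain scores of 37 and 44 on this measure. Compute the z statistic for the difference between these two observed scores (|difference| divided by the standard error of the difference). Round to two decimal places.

Full-length reliability (Spearman-Brown) = 2(0.48)/(1+0.48) ≈ 0.649
SEM = 4.000 * √(1 − 0.649) = 4.000 * √0.351 ≈ 4.000 * 0.593 ≈ 2.371
Standard error of the difference = 2.371·√2 ≈ 3.353
z = 7 / 3.353 ≈ 2.088

2.09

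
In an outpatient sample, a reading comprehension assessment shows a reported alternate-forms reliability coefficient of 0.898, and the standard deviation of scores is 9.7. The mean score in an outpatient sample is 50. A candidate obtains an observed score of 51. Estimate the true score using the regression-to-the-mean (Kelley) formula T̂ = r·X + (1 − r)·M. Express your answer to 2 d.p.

50.90

T̂ = 0.898(51) + 0.102(50) ≈ 50.898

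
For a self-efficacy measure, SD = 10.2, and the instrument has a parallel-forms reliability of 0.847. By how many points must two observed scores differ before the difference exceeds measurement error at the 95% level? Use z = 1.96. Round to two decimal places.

11.06

SEM = 10.2000 × √(1 − 0.8470) = 10.2000 × √0.1530 ≈ 10.2000 × 0.3912 ≈ 3.9898
SE_diff = SEM × √2 ≈ 3.9898 × 1.4142 ≈ 5.6424
Smallest detectable difference = 1.96×5.6424 ≈ 11.0590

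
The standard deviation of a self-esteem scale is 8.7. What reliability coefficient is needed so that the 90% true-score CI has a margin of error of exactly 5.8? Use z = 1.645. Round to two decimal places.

SEM needed = half-width / z = 5.8/1.645 ≃ 3.526
r = 1 − (3.526/8.7)² ≃ 1 − 0.164 ≃ 0.836

0.84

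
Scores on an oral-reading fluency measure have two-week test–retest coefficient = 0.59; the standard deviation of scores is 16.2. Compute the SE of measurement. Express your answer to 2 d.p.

10.37

The standard error of measurement is 16.200×√(1 − 0.590) ≃ 16.200×0.640 ≃ 10.373.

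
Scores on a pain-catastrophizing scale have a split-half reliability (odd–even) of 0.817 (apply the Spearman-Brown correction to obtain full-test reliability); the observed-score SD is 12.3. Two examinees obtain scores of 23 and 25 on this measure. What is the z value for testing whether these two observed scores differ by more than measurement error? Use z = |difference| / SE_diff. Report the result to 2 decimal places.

Spearman-Brown: r = 2(0.817) / (1 + 0.817) = 1.63400 / 1.81700 ≃ 0.89928
SEM = 12.30000 * √(1 − 0.89928) = 12.30000 * √0.10072 ≃ 12.30000 * 0.31736 ≃ 3.90349
SE_diff = SEM * √2 ≃ 3.90349 * 1.41421 ≃ 5.52037
z = 2 / 5.52037 ≃ 0.36229

0.36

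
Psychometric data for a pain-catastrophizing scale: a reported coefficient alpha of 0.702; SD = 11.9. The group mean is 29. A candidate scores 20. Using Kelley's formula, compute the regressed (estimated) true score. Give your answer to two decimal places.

T̂ = r·X + (1 − r)·M = 0.70200·20 + 0.29800·29 = 14.04000 + 8.64200 ≈ 22.68200

22.68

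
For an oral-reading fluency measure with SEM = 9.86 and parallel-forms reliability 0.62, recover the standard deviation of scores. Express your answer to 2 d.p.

SD = 9.86 / √(1 − 0.62) ≃ 15.99503

16.00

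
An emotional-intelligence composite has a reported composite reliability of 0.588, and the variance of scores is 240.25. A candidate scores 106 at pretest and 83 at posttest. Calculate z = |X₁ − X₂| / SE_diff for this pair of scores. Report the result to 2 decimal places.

SD = √240.25 = 15.5000
The standard error of measurement is 15.5000*√(1 − 0.5880) ≃ 15.5000*0.6419 ≃ 9.9490.
Standard error of the difference = 9.9490·√2 ≃ 14.0700
z = 23 / 14.0700 ≃ 1.6347

1.63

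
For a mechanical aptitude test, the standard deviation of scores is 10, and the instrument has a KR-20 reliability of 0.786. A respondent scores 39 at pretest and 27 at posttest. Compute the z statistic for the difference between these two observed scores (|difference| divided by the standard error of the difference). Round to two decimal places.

The standard error of measurement is 10.000×√(1 − 0.786) ≃ 10.000×0.463 ≃ 4.626.
Standard error of the difference = 4.626·√2 ≃ 6.542
z = |39 − 27| / 6.542 = 12 / 6.542 ≃ 1.834

1.83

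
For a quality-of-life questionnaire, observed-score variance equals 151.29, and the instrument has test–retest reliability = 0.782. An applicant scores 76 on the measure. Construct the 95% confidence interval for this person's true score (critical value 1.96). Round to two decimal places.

[64.74, 87.26]

σ = 151.29^(1/2) = 12.3000
The standard error of measurement is 12.3000·√(1 − 0.7820) ≃ 12.3000·0.4669 ≃ 5.7429.
Margin = 1.96 · 5.7429 ≃ 11.2561
CI = 76 ± 11.2561 → [64.7439, 87.2561]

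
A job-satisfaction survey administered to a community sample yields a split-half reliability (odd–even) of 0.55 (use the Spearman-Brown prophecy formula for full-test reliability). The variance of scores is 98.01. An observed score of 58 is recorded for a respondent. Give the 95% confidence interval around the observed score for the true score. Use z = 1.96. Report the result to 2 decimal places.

[47.54, 68.46]

SD = √98.01 ≈ 9.9000
Spearman-Brown: r = 2(0.55) / (1 + 0.55) = 1.1000 / 1.5500 ≈ 0.7097
SEM = 9.9000×√(1 − 0.7097) ≈ 5.3343
1.96 × SEM ≈ 10.4552
Interval: (47.5448, 68.4552)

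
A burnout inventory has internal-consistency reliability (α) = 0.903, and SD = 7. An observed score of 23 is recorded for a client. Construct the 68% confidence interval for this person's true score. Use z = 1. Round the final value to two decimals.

SEM = 7.000×√(1 − 0.903) ≈ 2.180
Half-width = 1×2.180 ≈ 2.180
CI = 23 ± 2.180 → [20.820, 25.180]

[20.82, 25.18]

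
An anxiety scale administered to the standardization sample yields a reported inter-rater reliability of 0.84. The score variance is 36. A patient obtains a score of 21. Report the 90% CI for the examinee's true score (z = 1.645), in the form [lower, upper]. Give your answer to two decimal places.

σ = 36^(1/2) = 6.00000
SEM = 6.00000 * √(1 − 0.84000) = 6.00000 * √0.16000 ≃ 6.00000 * 0.40000 ≃ 2.40000
Half-width = 1.645*2.40000 ≃ 3.94800
Interval: (17.05200, 24.94800)

[17.05, 24.95]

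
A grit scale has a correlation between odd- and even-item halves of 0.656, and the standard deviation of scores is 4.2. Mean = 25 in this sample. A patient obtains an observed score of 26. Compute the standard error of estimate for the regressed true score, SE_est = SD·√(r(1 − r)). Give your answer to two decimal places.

r_full = 2·0.656 / (1 + 0.656) ≈ 0.7923
SE_est = SD × √(r(1 − r)) = 4.2000 × √0.1646 ≈ 4.2000 × 0.4057 ≈ 1.7039

1.70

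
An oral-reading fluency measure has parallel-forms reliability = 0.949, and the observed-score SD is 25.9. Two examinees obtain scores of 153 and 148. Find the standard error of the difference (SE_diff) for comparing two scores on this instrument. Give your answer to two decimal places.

8.27

SEM = 25.900×√(1 − 0.949) ≈ 5.849
SE_diff = SEM × √2 ≈ 5.849 × 1.414 ≈ 8.272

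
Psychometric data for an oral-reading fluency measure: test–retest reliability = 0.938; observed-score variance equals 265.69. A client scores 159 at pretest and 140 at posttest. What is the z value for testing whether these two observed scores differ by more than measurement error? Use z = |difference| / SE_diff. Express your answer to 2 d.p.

3.31

SD = √265.69 ≃ 16.300
SEM = 16.300*√(1 − 0.938) ≃ 4.059
Standard error of the difference = 4.059·√2 ≃ 5.740
z = 19 / 5.740 ≃ 3.310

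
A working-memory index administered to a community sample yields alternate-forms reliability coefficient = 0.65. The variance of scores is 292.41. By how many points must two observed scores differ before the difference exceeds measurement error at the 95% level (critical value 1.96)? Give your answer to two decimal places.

SD = √292.41 = 17.1000
SEM = 17.1000×√(1 − 0.6500) ≈ 10.1165
SE_diff = SEM × √2 ≈ 10.1165 × 1.4142 ≈ 14.3069
Minimum reliable difference = 1.96 × SE_diff ≈ 1.96 × 14.3069 ≈ 28.0415

28.04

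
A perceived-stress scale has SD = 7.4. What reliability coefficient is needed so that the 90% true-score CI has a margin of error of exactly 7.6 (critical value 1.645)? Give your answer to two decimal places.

0.61

SEM needed = half-width / z = 7.6/1.645 ≃ 4.6201
r = 1 − (SEM / SD)² = 1 − (4.6201 / 7.4)² ≃ 1 − 0.3898 ≃ 0.6102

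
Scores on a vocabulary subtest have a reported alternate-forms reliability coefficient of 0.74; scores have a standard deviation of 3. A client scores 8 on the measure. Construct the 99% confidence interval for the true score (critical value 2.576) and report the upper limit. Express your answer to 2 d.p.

The standard error of measurement is 3.0000×√(1 − 0.7400) ≃ 3.0000×0.5099 ≃ 1.5297.
2.576 × SEM ≃ 3.9405
Upper bound: 8 + 3.9405 = 11.9405

11.94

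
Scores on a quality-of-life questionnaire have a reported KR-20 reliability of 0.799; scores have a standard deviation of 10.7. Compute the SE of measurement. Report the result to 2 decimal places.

4.80

SEM = 10.7000 * √(1 − 0.7990) = 10.7000 * √0.2010 ≃ 10.7000 * 0.4483 ≃ 4.7971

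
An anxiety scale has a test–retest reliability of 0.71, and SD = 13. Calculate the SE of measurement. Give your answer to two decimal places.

The standard error of measurement is 13.00000×√(1 − 0.71000) ≈ 13.00000×0.53852 ≈ 7.00071.

7.00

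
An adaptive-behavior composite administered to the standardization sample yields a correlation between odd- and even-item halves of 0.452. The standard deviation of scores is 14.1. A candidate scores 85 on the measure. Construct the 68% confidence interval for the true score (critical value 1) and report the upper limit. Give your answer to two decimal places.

r_full = 2·0.452 / (1 + 0.452) ≈ 0.6226
SEM = 14.1000 × √(1 − 0.6226) = 14.1000 × √0.3774 ≈ 14.1000 × 0.6143 ≈ 8.6622
Margin = 1 × 8.6622 ≈ 8.6622
Upper bound: 85 + 8.6622 = 93.6622

93.66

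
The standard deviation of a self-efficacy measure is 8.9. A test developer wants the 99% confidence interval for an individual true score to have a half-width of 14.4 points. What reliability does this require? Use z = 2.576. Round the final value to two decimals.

Required SEM = 14.4 / 2.576 ≃ 5.59006
r = 1 − (SEM / SD)² = 1 − (5.59006 / 8.9)² ≃ 1 − 0.39451 ≃ 0.60549

0.61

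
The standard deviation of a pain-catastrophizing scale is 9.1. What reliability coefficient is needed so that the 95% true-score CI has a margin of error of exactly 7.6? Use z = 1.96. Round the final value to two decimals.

Required SEM = 7.6 / 1.96 ≈ 3.878
r = 1 − (3.878/9.1)² ≈ 1 − 0.182 ≈ 0.818

0.82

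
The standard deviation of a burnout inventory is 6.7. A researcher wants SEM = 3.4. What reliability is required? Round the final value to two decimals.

0.74

Required reliability = 1 − (SEM/SD)² = 1 − 0.25752 ≃ 0.74248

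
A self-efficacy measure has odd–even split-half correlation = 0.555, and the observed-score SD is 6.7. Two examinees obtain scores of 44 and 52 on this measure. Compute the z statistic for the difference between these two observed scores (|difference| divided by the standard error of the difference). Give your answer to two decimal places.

1.58

Spearman-Brown: r = 2(0.555) / (1 + 0.555) = 1.110 / 1.555 ≈ 0.714
SEM = 6.700·√(1 − 0.714) ≈ 3.584
SE_diff = SEM · √2 ≈ 3.584 · 1.414 ≈ 5.069
z = |44 − 52| / 5.069 = 8 / 5.069 ≈ 1.578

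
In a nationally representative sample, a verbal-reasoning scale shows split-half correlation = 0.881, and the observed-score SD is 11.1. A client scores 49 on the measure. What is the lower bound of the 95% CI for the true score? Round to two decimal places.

43.53

Spearman-Brown: r = 2(0.881) / (1 + 0.881) = 1.762 / 1.881 ≈ 0.937
SEM = 11.100·√(1 − 0.937) ≈ 2.792
Margin = 1.96 · 2.792 ≈ 5.472
Lower bound: 49 − 5.472 = 43.528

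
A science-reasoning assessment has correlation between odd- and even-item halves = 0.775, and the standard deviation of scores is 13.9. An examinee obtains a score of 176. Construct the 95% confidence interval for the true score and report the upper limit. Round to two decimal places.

Spearman-Brown: r = 2(0.775) / (1 + 0.775) = 1.55000 / 1.77500 ≈ 0.87324
SEM = 13.90000*√(1 − 0.87324) ≈ 4.94888
1.96 * SEM ≈ 9.69980
Upper limit = 176 + 9.69980 ≈ 185.69980

185.70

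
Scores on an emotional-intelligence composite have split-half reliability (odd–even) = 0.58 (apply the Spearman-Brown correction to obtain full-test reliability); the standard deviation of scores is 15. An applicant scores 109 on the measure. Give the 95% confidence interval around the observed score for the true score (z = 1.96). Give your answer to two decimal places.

Full-length reliability (Spearman-Brown) = 2(0.58)/(1+0.58) ≈ 0.7342
SEM = 15.0000*√(1 − 0.7342) ≈ 7.7337
Half-width = 1.96*7.7337 ≈ 15.1581
Interval: (93.8419, 124.1581)

[93.84, 124.16]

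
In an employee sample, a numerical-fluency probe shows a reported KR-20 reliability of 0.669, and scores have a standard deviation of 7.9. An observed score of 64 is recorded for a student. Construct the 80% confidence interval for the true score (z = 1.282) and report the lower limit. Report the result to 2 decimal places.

58.17

The standard error of measurement is 7.900×√(1 − 0.669) ≈ 7.900×0.575 ≈ 4.545.
Margin = 1.282 × 4.545 ≈ 5.827
Lower limit = 64 − 5.827 ≈ 58.173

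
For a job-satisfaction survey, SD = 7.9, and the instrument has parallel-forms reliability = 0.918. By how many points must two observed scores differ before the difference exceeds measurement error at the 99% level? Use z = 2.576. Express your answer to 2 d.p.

SEM = 7.90000 * √(1 − 0.91800) = 7.90000 * √0.08200 ≈ 7.90000 * 0.28636 ≈ 2.26222
SE_diff = SEM * √2 ≈ 2.26222 * 1.41421 ≈ 3.19926
Smallest detectable difference = 2.576*3.19926 ≈ 8.24128

8.24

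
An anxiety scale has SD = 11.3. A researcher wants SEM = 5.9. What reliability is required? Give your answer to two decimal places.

r = 1 − (5.900/11.3)² ≃ 1 − 0.273 ≃ 0.727

0.73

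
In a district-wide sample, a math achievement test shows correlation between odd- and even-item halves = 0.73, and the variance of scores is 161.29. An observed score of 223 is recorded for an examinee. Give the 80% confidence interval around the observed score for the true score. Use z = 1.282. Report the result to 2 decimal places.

SD = √161.29 = 12.70000
Full-length reliability (Spearman-Brown) = 2(0.73)/(1+0.73) ≈ 0.84393
SEM = 12.70000·√(1 − 0.84393) ≈ 5.01721
Half-width = 1.282·5.01721 ≈ 6.43207
CI = 223 ± 6.43207 → [216.56793, 229.43207]

[216.57, 229.43]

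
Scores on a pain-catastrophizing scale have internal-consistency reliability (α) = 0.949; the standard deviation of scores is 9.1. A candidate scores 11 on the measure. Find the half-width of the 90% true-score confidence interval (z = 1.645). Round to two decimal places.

SEM = 9.1000 × √(1 − 0.9490) = 9.1000 × √0.0510 ≈ 9.1000 × 0.2258 ≈ 2.0551
1.645 × SEM ≈ 3.3806

3.38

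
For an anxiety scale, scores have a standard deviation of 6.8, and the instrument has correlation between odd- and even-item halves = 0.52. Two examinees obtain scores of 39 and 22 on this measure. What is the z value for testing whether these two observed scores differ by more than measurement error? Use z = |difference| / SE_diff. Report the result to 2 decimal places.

3.15

Spearman-Brown: r = 2(0.52) / (1 + 0.52) = 1.04000 / 1.52000 ≈ 0.68421
The standard error of measurement is 6.80000*√(1 − 0.68421) ≈ 6.80000*0.56195 ≈ 3.82127.
SE_diff = SEM * √2 ≈ 3.82127 * 1.41421 ≈ 5.40409
z = |39 − 22| / 5.40409 = 17 / 5.40409 ≈ 3.14576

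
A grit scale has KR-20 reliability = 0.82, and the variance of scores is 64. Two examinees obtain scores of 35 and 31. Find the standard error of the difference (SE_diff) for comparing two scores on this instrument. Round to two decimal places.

4.80

SD = √64 = 8.000
SEM = 8.000*√(1 − 0.820) ≈ 3.394
Standard error of the difference = 3.394·√2 ≈ 4.800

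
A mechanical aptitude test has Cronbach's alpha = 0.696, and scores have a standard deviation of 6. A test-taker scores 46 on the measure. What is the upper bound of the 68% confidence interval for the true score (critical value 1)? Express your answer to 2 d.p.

SEM = 6.000 * √(1 − 0.696) = 6.000 * √0.304 ≈ 6.000 * 0.551 ≈ 3.308
Margin = 1 * 3.308 ≈ 3.308
Upper bound: 46 + 3.308 = 49.308

49.31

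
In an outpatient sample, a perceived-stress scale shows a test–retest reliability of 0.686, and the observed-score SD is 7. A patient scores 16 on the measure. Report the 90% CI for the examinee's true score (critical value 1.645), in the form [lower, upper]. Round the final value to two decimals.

[9.55, 22.45]

SEM = 7.000 · √(1 − 0.686) = 7.000 · √0.314 ≃ 7.000 · 0.560 ≃ 3.922
Margin = 1.645 · 3.922 ≃ 6.453
CI = 16 ± 6.453 → [9.547, 22.453]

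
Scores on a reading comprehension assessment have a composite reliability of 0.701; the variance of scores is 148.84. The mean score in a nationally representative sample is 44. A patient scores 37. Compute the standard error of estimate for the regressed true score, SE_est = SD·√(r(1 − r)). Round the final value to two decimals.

SD = √148.84 ≈ 12.2000
SE_est = 12.2000·√[r(1 − r)] ≈ 5.5854

5.59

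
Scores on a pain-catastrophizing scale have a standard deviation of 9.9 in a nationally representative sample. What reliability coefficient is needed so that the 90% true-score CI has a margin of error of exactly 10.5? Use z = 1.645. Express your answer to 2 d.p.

0.58

SEM needed = half-width / z = 10.5/1.645 ≈ 6.3830
r = 1 − (SEM / SD)² = 1 − (6.3830 / 9.9)² ≈ 1 − 0.4157 ≈ 0.5843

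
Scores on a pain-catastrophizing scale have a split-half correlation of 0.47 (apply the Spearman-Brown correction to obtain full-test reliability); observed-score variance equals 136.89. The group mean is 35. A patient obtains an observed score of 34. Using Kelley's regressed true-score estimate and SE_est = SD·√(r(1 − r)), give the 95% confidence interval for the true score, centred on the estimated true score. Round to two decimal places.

SD = √136.89 = 11.7000
Spearman-Brown: r = 2(0.47) / (1 + 0.47) = 0.9400 / 1.4700 ≃ 0.6395
Estimated true score = 0.6395*34 + (1 − 0.6395)*35 ≃ 34.3605
SE_est = SD * √(r(1 − r)) = 11.7000 * √0.2306 ≃ 11.7000 * 0.4802 ≃ 5.6179
95% CI: 34.3605 ± 11.0110 ≃ (23.3496, 45.3715)

[23.35, 45.37]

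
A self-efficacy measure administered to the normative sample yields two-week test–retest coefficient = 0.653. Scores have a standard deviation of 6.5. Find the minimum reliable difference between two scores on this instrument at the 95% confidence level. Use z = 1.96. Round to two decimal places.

10.61

SEM = 6.50000 * √(1 − 0.65300) = 6.50000 * √0.34700 ≈ 6.50000 * 0.58907 ≈ 3.82894
SE_diff = SEM * √2 ≈ 3.82894 * 1.41421 ≈ 5.41493
Smallest detectable difference = 1.96*5.41493 ≈ 10.61327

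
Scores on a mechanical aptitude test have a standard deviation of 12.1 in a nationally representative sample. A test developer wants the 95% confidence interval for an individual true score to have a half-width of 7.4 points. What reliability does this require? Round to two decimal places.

SEM needed = half-width / z = 7.4/1.96 ≈ 3.776
Required reliability = 1 − (SEM/SD)² = 1 − 0.097 ≈ 0.903

0.90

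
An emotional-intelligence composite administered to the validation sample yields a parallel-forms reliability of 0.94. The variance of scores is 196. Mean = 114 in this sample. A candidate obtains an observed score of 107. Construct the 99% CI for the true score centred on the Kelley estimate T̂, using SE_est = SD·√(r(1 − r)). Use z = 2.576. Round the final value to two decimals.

[98.86, 115.98]

SD = √196 = 14.00000
T̂ = 0.94000(107) + 0.06000(114) ≈ 107.42000
SE_est = 14.00000×√(0.94000×0.06000) ≈ 3.32482
99% CI: 107.42000 ± 8.56473 ≈ (98.85527, 115.98473)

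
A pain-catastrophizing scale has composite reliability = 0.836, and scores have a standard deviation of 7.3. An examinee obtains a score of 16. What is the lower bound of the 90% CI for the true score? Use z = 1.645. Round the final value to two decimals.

SEM = 7.30000 * √(1 − 0.83600) = 7.30000 * √0.16400 ≃ 7.30000 * 0.40497 ≃ 2.95627
Half-width = 1.645*2.95627 ≃ 4.86307
Lower bound: 16 − 4.86307 = 11.13693

11.14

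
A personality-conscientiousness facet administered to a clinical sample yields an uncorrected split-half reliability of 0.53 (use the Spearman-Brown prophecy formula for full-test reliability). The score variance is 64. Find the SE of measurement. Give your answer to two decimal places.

4.43

SD = √64 = 8.00000
Spearman-Brown: r = 2(0.53) / (1 + 0.53) = 1.06000 / 1.53000 ≃ 0.69281
SEM = 8.00000·√(1 − 0.69281) ≃ 4.43397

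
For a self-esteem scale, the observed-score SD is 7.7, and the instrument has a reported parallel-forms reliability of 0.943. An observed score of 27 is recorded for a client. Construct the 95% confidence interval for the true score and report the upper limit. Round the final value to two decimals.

SEM = 7.7000 · √(1 − 0.9430) = 7.7000 · √0.0570 ≈ 7.7000 · 0.2387 ≈ 1.8383
1.96 · SEM ≈ 3.6032
Upper bound: 27 + 3.6032 = 30.6032

30.60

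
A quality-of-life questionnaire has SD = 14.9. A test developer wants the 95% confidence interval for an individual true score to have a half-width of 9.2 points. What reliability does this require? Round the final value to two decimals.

SEM needed = half-width / z = 9.2/1.96 ≈ 4.6939
Required reliability = 1 − (SEM/SD)² = 1 − 0.0992 ≈ 0.9008

0.90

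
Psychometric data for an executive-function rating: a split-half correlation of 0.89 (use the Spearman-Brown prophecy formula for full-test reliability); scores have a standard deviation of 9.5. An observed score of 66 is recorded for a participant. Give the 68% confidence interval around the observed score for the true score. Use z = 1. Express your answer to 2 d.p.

Full-length reliability (Spearman-Brown) = 2(0.89)/(1+0.89) ≈ 0.94180
SEM = 9.50000 × √(1 − 0.94180) = 9.50000 × √0.05820 ≈ 9.50000 × 0.24125 ≈ 2.29187
Half-width = 1×2.29187 ≈ 2.29187
CI = 66 ± 2.29187 → [63.70813, 68.29187]

[63.71, 68.29]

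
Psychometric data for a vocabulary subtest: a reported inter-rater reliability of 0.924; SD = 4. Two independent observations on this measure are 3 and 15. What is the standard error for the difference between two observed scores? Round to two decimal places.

The standard error of measurement is 4.0000·√(1 − 0.9240) ≃ 4.0000·0.2757 ≃ 1.1027.
SE_diff = √2 · SEM ≃ 1.5595

1.56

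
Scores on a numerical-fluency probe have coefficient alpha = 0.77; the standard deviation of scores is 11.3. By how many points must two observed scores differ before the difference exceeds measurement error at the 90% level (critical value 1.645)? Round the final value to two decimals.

SEM = 11.300 * √(1 − 0.770) = 11.300 * √0.230 ≈ 11.300 * 0.480 ≈ 5.419
SE_diff = SEM * √2 ≈ 5.419 * 1.414 ≈ 7.664
Smallest detectable difference = 1.645*7.664 ≈ 12.607

12.61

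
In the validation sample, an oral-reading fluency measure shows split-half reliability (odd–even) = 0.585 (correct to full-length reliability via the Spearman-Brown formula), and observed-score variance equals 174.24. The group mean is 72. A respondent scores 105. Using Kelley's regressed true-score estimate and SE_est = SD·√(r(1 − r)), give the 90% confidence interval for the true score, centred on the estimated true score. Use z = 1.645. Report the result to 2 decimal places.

[86.81, 105.91]

σ = 174.24^(1/2) = 13.200
Full-length reliability (Spearman-Brown) = 2(0.585)/(1+0.585) ≈ 0.738
T̂ = r·X + (1 − r)·M = 0.738×105 + 0.262×72 ≈ 77.508 + 18.852 ≈ 96.360
SE_est = SD × √(r(1 − r)) = 13.200 × √0.193 ≈ 13.200 × 0.440 ≈ 5.803
CI = 96.360 ± 1.645 × 5.803 → [86.813, 105.906]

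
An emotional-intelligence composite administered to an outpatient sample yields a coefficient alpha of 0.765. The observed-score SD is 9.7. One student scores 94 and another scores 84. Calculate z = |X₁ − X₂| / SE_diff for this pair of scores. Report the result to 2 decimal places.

The standard error of measurement is 9.7000×√(1 − 0.7650) ≈ 9.7000×0.4848 ≈ 4.7022.
SE_diff = √2 × SEM ≈ 6.6500
z = 10 / 6.6500 ≈ 1.5038

1.50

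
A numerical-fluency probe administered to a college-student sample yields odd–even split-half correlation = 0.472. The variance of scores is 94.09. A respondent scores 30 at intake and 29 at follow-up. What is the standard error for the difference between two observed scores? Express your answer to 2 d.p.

SD = √94.09 = 9.70000
r_full = 2·0.472 / (1 + 0.472) ≃ 0.64130
SEM = 9.70000 × √(1 − 0.64130) = 9.70000 × √0.35870 ≃ 9.70000 × 0.59891 ≃ 5.80945
SE_diff = √2 × SEM ≃ 8.21580

8.22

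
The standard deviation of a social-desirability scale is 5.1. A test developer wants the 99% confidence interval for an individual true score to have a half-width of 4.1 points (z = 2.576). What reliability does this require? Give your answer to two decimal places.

0.90

Required SEM = 4.1 / 2.576 ≈ 1.59161
r = 1 − (SEM / SD)² = 1 − (1.59161 / 5.1)² ≈ 1 − 0.09739 ≈ 0.90261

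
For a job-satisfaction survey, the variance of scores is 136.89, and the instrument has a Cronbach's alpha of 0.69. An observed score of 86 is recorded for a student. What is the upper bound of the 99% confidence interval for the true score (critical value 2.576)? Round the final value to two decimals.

σ = 136.89^(1/2) = 11.7000
SEM = 11.7000 · √(1 − 0.6900) = 11.7000 · √0.3100 ≈ 11.7000 · 0.5568 ≈ 6.5143
2.576 · SEM ≈ 16.7808
Upper bound: 86 + 16.7808 = 102.7808

102.78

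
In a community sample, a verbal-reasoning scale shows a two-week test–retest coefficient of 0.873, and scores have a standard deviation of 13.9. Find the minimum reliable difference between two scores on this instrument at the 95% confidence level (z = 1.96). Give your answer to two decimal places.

The standard error of measurement is 13.90000*√(1 − 0.87300) ≈ 13.90000*0.35637 ≈ 4.95355.
SE_diff = SEM * √2 ≈ 4.95355 * 1.41421 ≈ 7.00538
Minimum reliable difference = 1.96 * SE_diff ≈ 1.96 * 7.00538 ≈ 13.73054

13.73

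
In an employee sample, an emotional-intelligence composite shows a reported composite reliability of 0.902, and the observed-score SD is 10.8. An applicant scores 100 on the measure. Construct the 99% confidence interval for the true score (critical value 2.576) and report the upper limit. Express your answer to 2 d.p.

The standard error of measurement is 10.8000·√(1 − 0.9020) ≈ 10.8000·0.3130 ≈ 3.3809.
Margin = 2.576 · 3.3809 ≈ 8.7093
Upper limit = 100 + 8.7093 ≈ 108.7093

108.71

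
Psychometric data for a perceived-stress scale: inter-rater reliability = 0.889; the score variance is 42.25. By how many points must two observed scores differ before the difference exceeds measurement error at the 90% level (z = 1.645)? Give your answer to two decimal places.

SD = √42.25 = 6.5000
SEM = 6.5000*√(1 − 0.8890) ≃ 2.1656
SE_diff = √2 * SEM ≃ 3.0626
Smallest detectable difference = 1.645*3.0626 ≃ 5.0380

5.04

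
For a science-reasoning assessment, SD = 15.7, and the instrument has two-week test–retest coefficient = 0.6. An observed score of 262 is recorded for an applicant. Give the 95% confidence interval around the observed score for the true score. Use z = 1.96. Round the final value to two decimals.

[242.54, 281.46]

SEM = 15.7000×√(1 − 0.6000) ≃ 9.9296
Margin = 1.96 × 9.9296 ≃ 19.4619
Interval: (242.5381, 281.4619)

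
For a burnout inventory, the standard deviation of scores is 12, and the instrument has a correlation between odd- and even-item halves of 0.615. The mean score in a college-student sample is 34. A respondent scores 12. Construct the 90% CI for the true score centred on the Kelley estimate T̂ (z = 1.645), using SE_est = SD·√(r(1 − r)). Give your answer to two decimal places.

[8.83, 25.66]

Spearman-Brown: r = 2(0.615) / (1 + 0.615) = 1.230 / 1.615 ≈ 0.762
T̂ = r·X + (1 − r)·M = 0.762*12 + 0.238*34 ≈ 9.139 + 8.105 ≈ 17.245
SE_est = 12.000·√[r(1 − r)] ≈ 5.113
90% CI: 17.245 ± 8.411 ≈ (8.833, 25.656)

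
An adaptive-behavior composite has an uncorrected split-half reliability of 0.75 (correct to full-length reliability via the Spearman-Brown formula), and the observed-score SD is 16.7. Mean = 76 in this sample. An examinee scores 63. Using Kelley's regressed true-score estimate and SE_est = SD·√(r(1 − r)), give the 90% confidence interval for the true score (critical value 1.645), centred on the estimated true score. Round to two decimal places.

r_full = 2·0.75 / (1 + 0.75) ≈ 0.857
Estimated true score = 0.857·63 + (1 − 0.857)·76 ≈ 64.857
SE_est = SD · √(r(1 − r)) = 16.700 · √0.122 ≈ 16.700 · 0.350 ≈ 5.844
90% CI: 64.857 ± 9.613 ≈ (55.244, 74.470)

[55.24, 74.47]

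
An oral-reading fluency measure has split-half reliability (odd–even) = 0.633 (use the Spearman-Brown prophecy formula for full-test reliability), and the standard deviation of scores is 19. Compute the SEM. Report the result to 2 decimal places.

9.01

Full-length reliability (Spearman-Brown) = 2(0.633)/(1+0.633) ≈ 0.775
SEM = 19.000 * √(1 − 0.775) = 19.000 * √0.225 ≈ 19.000 * 0.474 ≈ 9.007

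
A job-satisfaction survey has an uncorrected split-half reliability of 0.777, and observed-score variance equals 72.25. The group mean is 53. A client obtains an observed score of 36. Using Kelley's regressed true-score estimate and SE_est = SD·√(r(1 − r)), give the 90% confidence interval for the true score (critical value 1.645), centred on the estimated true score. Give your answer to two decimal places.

σ = 72.25^(1/2) = 8.5000
Spearman-Brown: r = 2(0.777) / (1 + 0.777) = 1.5540 / 1.7770 ≈ 0.8745
T̂ = r·X + (1 − r)·M = 0.8745*36 + 0.1255*53 ≈ 31.4823 + 6.6511 ≈ 38.1334
SE_est = SD * √(r(1 − r)) = 8.5000 * √0.1097 ≈ 8.5000 * 0.3313 ≈ 2.8158
CI = 38.1334 ± 1.645 * 2.8158 → [33.5013, 42.7654]

[33.50, 42.77]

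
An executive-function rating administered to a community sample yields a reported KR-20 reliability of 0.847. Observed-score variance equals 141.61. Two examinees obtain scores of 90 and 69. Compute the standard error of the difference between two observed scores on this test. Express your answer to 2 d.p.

SD = √141.61 ≈ 11.9000
The standard error of measurement is 11.9000*√(1 − 0.8470) ≈ 11.9000*0.3912 ≈ 4.6547.
Standard error of the difference = 4.6547·√2 ≈ 6.5828

6.58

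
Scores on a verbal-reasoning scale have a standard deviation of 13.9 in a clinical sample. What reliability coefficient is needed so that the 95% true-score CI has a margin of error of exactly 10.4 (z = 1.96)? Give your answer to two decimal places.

0.85

Required SEM = 10.4 / 1.96 ≈ 5.306
r = 1 − (SEM / SD)² = 1 − (5.306 / 13.9)² ≈ 1 − 0.146 ≈ 0.854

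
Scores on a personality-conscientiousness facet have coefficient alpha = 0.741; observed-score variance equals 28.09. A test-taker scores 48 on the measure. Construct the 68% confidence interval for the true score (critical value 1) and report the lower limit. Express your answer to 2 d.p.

45.30

SD = √28.09 ≃ 5.3000
The standard error of measurement is 5.3000*√(1 − 0.7410) ≃ 5.3000*0.5089 ≃ 2.6973.
1 * SEM ≃ 2.6973
Lower limit = 48 − 2.6973 ≃ 45.3027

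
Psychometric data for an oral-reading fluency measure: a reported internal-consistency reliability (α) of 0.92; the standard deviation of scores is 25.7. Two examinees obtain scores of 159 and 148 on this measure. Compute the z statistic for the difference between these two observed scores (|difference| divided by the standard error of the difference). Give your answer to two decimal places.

SEM = 25.700 * √(1 − 0.920) = 25.700 * √0.080 ≈ 25.700 * 0.283 ≈ 7.269
Standard error of the difference = 7.269·√2 ≈ 10.280
z = |159 − 148| / 10.280 = 11 / 10.280 ≈ 1.070

1.07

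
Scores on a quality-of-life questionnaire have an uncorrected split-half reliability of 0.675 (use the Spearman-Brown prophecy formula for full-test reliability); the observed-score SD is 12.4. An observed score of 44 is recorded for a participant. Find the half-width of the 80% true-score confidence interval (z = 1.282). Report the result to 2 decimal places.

Spearman-Brown: r = 2(0.675) / (1 + 0.675) = 1.3500 / 1.6750 ≃ 0.8060
SEM = 12.4000 * √(1 − 0.8060) = 12.4000 * √0.1940 ≃ 12.4000 * 0.4405 ≃ 5.4621
1.282 * SEM ≃ 7.0024

7.00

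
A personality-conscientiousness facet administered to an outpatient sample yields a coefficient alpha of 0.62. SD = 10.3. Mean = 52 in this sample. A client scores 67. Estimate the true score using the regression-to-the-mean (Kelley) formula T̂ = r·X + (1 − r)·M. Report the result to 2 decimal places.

T̂ = 0.62000(67) + 0.38000(52) ≈ 61.30000

61.30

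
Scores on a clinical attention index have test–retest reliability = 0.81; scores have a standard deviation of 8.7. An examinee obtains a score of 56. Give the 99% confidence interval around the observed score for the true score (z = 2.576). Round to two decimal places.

The standard error of measurement is 8.700*√(1 − 0.810) ≈ 8.700*0.436 ≈ 3.792.
2.576 * SEM ≈ 9.769
Interval: (46.231, 65.769)

[46.23, 65.77]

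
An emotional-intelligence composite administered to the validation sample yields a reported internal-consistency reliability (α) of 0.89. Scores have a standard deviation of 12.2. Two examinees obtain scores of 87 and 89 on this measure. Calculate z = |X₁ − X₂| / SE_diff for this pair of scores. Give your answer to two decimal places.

0.35

SEM = 12.20000 · √(1 − 0.89000) = 12.20000 · √0.11000 ≃ 12.20000 · 0.33166 ≃ 4.04628
Standard error of the difference = 4.04628·√2 ≃ 5.72231
z = 2 / 5.72231 ≃ 0.34951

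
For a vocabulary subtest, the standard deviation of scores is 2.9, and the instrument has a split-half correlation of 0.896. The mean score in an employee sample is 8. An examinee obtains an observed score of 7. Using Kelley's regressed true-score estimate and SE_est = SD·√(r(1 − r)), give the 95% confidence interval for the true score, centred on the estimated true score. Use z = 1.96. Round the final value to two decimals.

Full-length reliability (Spearman-Brown) = 2(0.896)/(1+0.896) ≈ 0.94515
Estimated true score = 0.94515·7 + (1 − 0.94515)·8 ≈ 7.05485
SE_est = 2.90000·√(0.94515·0.05485) ≈ 0.66031
95% CI: 7.05485 ± 1.29420 ≈ (5.76065, 8.34905)

[5.76, 8.35]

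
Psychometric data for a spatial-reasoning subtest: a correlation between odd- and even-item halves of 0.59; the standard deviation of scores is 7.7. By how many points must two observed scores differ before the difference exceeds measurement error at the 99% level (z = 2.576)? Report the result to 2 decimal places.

14.24

Spearman-Brown: r = 2(0.59) / (1 + 0.59) = 1.1800 / 1.5900 ≃ 0.7421
The standard error of measurement is 7.7000*√(1 − 0.7421) ≃ 7.7000*0.5078 ≃ 3.9101.
SE_diff = √2 * SEM ≃ 5.5297
Smallest detectable difference = 2.576*5.5297 ≃ 14.2444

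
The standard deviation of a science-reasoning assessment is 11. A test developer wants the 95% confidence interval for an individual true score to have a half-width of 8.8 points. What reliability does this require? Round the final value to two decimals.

0.83

Required SEM = 8.8 / 1.96 ≈ 4.490
r = 1 − (4.490/11)² ≈ 1 − 0.167 ≈ 0.833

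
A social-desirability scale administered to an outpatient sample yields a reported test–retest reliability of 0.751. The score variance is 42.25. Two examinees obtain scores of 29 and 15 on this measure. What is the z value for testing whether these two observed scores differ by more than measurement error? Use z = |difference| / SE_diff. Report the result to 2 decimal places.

3.05

SD = √42.25 = 6.50000
SEM = 6.50000·√(1 − 0.75100) ≈ 3.24349
SE_diff = SEM · √2 ≈ 3.24349 · 1.41421 ≈ 4.58699
z = |29 − 15| / 4.58699 = 14 / 4.58699 ≈ 3.05211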